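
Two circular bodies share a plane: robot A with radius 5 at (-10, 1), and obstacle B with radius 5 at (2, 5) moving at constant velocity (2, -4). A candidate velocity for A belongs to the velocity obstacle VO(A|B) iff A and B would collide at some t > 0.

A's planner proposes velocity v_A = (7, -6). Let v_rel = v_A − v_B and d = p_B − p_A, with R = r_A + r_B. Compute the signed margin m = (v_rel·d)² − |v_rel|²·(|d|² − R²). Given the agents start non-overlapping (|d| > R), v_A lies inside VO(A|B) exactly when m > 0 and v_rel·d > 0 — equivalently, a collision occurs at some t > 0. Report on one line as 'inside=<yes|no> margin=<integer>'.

d = (12, 4),  |d|² = 160;  R = 5+5 = 10,  c = 160−10² = 60
v_rel = (5, -2),  |v_rel|² = 29;  v_rel·d = (5)·(12) + (-2)·(4) = 52
29·t² − 104·t + 60 = 0  ⇒  m = 52² − 29·60 = 964
m = 964 > 0,  v_rel·d = 52 > 0  ⇒  inside

inside=yes margin=964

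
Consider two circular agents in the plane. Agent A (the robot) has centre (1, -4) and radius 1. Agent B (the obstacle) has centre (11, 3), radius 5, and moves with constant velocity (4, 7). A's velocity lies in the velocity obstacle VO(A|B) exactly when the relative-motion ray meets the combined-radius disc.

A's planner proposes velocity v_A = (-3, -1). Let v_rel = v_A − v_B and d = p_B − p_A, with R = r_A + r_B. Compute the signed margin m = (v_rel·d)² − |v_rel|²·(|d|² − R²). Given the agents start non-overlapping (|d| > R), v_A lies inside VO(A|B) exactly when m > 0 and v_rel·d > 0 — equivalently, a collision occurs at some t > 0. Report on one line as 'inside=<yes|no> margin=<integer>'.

d = (10, 7),  |d|² = 149;  R = 1+5 = 6,  c = 149−6² = 113
v_rel = (-7, -8),  |v_rel|² = 113;  v_rel·d = (-7)·(10) + (-8)·(7) = -126
113·t² + 252·t + 113 = 0  ⇒  m = (-126)² − 113·113 = 3107
m = 3107 > 0,  v_rel·d = -126 < 0  ⇒  outside

inside=no margin=3107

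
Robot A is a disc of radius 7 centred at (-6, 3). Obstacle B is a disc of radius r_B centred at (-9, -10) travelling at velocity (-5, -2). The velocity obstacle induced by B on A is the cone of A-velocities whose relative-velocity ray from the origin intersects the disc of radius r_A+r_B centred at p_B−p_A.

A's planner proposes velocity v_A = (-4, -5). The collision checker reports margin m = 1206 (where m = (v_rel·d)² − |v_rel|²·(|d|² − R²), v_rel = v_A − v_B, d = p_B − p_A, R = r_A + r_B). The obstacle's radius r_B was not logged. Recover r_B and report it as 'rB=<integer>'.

m = 1206
d = (-3, -13);  v_rel = (1, -3),  |v_rel|² = 10
v_rel×d = (1)·(-13) − (-3)·(-3) = -22
since m = R²·10 − (-22)²:  R² = (484 + 1206) / 10 = 169
R = √169 = 13  ⇒  r_B = 13 − 7 = 6

rB=6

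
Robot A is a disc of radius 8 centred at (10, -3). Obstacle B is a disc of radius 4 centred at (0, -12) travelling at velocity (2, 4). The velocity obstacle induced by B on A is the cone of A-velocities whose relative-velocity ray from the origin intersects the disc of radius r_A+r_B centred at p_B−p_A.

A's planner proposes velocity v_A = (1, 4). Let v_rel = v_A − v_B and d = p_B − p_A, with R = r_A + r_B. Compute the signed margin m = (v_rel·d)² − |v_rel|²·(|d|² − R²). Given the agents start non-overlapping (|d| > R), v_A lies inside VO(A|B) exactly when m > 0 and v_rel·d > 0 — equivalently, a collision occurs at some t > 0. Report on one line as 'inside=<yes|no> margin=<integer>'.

d = (-10, -9),  |d|² = 181;  R = 8+4 = 12,  c = 181−12² = 37
v_rel = (-1, 0),  |v_rel|² = 1;  v_rel·d = (-1)·(-10) + (0)·(-9) = 10
1·t² − 20·t + 37 = 0  ⇒  m = 10² − 1·37 = 63
m = 63 > 0,  v_rel·d = 10 > 0  ⇒  inside

inside=yes margin=63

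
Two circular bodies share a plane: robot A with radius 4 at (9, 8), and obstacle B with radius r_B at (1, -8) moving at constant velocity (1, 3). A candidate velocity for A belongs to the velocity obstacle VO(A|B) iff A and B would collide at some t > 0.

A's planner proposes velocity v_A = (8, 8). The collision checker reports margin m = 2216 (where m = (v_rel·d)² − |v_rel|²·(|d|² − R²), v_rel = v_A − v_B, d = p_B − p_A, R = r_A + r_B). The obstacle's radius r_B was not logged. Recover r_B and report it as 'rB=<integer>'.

m = 2216
d = (-8, -16);  v_rel = (7, 5),  |v_rel|² = 74
v_rel×d = (7)·(-16) − (5)·(-8) = -72
since m = R²·74 − (-72)²:  R² = (5184 + 2216) / 74 = 100
R = √100 = 10  ⇒  r_B = 10 − 4 = 6

rB=6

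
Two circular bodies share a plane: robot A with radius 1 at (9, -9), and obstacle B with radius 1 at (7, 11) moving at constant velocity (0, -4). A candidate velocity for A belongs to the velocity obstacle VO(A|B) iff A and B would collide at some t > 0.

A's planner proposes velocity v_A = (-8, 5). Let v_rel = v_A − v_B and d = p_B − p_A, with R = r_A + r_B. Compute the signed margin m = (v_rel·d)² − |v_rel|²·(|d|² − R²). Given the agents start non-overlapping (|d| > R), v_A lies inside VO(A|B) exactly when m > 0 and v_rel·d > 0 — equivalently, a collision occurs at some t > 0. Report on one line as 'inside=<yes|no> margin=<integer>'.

d = (-2, 20),  |d|² = 404;  R = 1+1 = 2,  c = 404−2² = 400
v_rel = (-8, 9),  |v_rel|² = 145;  v_rel·d = (-8)·(-2) + (9)·(20) = 196
145·t² − 392·t + 400 = 0  ⇒  m = 196² − 145·400 = -19584
m = -19584 < 0,  v_rel·d = 196 > 0  ⇒  outside

inside=no margin=-19584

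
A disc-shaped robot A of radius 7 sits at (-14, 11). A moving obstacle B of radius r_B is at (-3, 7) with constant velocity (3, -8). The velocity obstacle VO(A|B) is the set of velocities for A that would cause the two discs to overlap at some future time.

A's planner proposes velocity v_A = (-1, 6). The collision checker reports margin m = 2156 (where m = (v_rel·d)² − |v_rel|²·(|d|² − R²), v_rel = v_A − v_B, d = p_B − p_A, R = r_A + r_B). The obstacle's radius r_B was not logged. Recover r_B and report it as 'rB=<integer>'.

m = 2156
d = (11, -4);  v_rel = (-4, 14),  |v_rel|² = 212
v_rel×d = (-4)·(-4) − (14)·(11) = -138
since m = R²·212 − (-138)²:  R² = (19044 + 2156) / 212 = 100
R = √100 = 10  ⇒  r_B = 10 − 7 = 3

rB=3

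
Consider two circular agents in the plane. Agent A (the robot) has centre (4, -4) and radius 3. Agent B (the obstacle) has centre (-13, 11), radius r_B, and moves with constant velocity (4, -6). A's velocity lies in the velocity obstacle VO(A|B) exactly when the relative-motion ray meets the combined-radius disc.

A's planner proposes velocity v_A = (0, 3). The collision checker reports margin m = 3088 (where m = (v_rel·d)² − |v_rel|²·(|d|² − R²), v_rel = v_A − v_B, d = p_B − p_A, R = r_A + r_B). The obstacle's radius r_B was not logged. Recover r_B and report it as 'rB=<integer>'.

m = 3088
d = (-17, 15);  v_rel = (-4, 9),  |v_rel|² = 97
v_rel×d = (-4)·(15) − (9)·(-17) = 93
since m = R²·97 − 93²:  R² = (8649 + 3088) / 97 = 121
R = √121 = 11  ⇒  r_B = 11 − 3 = 8

rB=8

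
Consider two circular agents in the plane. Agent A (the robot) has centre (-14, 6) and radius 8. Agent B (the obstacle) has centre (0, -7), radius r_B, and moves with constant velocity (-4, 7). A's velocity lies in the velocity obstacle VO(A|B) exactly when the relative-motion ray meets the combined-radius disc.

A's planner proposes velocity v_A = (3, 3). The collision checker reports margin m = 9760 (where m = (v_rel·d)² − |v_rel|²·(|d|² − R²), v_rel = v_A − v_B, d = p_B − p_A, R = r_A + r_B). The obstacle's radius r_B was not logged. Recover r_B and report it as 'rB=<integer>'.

m = 9760
d = (14, -13);  v_rel = (7, -4),  |v_rel|² = 65
v_rel×d = (7)·(-13) − (-4)·(14) = -35
since m = R²·65 − (-35)²:  R² = (1225 + 9760) / 65 = 169
R = √169 = 13  ⇒  r_B = 13 − 8 = 5

rB=5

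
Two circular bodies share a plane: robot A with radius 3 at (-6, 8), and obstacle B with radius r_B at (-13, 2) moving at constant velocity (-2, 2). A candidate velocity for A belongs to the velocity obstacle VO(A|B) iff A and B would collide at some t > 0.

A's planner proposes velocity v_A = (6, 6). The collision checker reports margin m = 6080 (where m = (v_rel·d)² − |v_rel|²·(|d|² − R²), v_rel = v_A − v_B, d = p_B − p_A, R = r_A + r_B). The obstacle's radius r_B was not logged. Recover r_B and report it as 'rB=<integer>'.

m = 6080
d = (-7, -6);  v_rel = (8, 4),  |v_rel|² = 80
v_rel×d = (8)·(-6) − (4)·(-7) = -20
since m = R²·80 − (-20)²:  R² = (400 + 6080) / 80 = 81
R = √81 = 9  ⇒  r_B = 9 − 3 = 6

rB=6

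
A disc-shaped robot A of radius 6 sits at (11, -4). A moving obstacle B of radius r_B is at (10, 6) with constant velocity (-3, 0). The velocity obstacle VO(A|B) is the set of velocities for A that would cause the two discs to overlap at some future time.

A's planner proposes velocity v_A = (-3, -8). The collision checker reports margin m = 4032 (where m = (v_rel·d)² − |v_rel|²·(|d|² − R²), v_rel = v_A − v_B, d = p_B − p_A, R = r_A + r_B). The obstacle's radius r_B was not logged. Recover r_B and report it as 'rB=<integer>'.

m = 4032
d = (-1, 10);  v_rel = (0, -8),  |v_rel|² = 64
v_rel×d = (0)·(10) − (-8)·(-1) = -8
since m = R²·64 − (-8)²:  R² = (64 + 4032) / 64 = 64
R = √64 = 8  ⇒  r_B = 8 − 6 = 2

rB=2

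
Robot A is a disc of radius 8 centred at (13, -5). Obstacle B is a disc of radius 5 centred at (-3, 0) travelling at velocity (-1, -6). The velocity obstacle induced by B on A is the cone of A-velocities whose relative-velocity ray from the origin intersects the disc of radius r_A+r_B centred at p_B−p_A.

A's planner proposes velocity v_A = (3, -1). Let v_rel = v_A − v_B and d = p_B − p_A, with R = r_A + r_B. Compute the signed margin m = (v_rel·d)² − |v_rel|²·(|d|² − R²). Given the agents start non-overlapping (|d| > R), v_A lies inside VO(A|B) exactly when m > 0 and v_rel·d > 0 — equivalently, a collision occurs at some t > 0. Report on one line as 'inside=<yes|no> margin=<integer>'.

d = (-16, 5),  |d|² = 281;  R = 8+5 = 13,  c = 281−13² = 112
v_rel = (4, 5),  |v_rel|² = 41;  v_rel·d = (4)·(-16) + (5)·(5) = -39
41·t² + 78·t + 112 = 0  ⇒  m = (-39)² − 41·112 = -3071
m = -3071 < 0,  v_rel·d = -39 < 0  ⇒  outside

inside=no margin=-3071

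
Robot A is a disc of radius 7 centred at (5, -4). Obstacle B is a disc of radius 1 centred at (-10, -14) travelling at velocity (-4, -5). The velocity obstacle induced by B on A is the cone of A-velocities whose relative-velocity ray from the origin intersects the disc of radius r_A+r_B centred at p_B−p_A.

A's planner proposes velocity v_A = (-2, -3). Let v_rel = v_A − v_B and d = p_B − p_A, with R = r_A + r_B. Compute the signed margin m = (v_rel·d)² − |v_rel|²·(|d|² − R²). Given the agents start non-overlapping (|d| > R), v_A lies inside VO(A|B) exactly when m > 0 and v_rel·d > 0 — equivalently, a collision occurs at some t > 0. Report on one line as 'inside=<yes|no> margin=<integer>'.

d = (-15, -10),  |d|² = 325;  R = 7+1 = 8,  c = 325−8² = 261
v_rel = (2, 2),  |v_rel|² = 8;  v_rel·d = (2)·(-15) + (2)·(-10) = -50
8·t² + 100·t + 261 = 0  ⇒  m = (-50)² − 8·261 = 412
m = 412 > 0,  v_rel·d = -50 < 0  ⇒  outside

inside=no margin=412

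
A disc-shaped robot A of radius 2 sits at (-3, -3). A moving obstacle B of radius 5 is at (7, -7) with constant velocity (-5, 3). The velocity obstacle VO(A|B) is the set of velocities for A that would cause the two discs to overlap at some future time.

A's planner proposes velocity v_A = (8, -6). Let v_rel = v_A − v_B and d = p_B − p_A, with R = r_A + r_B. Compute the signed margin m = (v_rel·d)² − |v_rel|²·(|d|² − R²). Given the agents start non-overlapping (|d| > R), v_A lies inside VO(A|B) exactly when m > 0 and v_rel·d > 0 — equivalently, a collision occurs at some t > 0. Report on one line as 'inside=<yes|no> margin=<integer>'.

d = (10, -4),  |d|² = 116;  R = 2+5 = 7,  c = 116−7² = 67
v_rel = (13, -9),  |v_rel|² = 250;  v_rel·d = (13)·(10) + (-9)·(-4) = 166
250·t² − 332·t + 67 = 0  ⇒  m = 166² − 250·67 = 10806
m = 10806 > 0,  v_rel·d = 166 > 0  ⇒  inside

inside=yes margin=10806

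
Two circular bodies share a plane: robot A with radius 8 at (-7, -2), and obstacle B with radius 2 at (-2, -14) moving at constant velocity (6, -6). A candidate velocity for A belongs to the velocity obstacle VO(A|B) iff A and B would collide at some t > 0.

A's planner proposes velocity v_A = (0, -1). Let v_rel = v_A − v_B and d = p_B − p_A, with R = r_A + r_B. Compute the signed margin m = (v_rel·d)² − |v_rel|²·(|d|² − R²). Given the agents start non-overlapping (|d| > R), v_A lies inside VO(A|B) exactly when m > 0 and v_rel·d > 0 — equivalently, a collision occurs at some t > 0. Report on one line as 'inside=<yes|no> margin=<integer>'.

d = (5, -12),  |d|² = 169;  R = 8+2 = 10,  c = 169−10² = 69
v_rel = (-6, 5),  |v_rel|² = 61;  v_rel·d = (-6)·(5) + (5)·(-12) = -90
61·t² + 180·t + 69 = 0  ⇒  m = (-90)² − 61·69 = 3891
m = 3891 > 0,  v_rel·d = -90 < 0  ⇒  outside

inside=no margin=3891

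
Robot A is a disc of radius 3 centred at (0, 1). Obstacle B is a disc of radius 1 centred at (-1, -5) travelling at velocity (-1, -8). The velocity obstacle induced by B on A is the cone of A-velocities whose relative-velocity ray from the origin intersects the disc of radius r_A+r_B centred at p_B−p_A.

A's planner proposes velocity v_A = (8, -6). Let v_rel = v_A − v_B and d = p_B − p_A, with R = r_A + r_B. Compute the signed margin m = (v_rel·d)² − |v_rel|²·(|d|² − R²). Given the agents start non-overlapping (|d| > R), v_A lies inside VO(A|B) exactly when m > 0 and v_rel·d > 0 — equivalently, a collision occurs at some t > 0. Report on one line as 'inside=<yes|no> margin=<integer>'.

d = (-1, -6),  |d|² = 37;  R = 3+1 = 4,  c = 37−4² = 21
v_rel = (9, 2),  |v_rel|² = 85;  v_rel·d = (9)·(-1) + (2)·(-6) = -21
85·t² + 42·t + 21 = 0  ⇒  m = (-21)² − 85·21 = -1344
m = -1344 < 0,  v_rel·d = -21 < 0  ⇒  outside

inside=no margin=-1344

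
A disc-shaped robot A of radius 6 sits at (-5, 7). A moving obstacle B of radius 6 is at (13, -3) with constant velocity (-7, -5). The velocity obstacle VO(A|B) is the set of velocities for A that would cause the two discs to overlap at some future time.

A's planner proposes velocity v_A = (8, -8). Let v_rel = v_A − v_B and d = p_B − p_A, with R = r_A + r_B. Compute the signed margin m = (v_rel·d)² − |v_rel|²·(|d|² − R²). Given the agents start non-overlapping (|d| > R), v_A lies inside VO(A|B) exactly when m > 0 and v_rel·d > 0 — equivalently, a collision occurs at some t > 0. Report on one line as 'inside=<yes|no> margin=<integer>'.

d = (18, -10),  |d|² = 424;  R = 6+6 = 12,  c = 424−12² = 280
v_rel = (15, -3),  |v_rel|² = 234;  v_rel·d = (15)·(18) + (-3)·(-10) = 300
234·t² − 600·t + 280 = 0  ⇒  m = 300² − 234·280 = 24480
m = 24480 > 0,  v_rel·d = 300 > 0  ⇒  inside

inside=yes margin=24480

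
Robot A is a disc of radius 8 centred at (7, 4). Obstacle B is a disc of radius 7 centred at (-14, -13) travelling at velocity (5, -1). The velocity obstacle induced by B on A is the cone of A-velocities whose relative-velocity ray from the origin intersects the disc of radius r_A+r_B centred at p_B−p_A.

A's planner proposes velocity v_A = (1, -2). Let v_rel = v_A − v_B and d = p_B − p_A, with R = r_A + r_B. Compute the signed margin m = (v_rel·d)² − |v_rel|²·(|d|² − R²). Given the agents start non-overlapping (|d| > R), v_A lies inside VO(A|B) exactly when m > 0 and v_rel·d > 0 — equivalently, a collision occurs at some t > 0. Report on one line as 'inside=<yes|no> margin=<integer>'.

d = (-21, -17),  |d|² = 730;  R = 8+7 = 15,  c = 730−15² = 505
v_rel = (-4, -1),  |v_rel|² = 17;  v_rel·d = (-4)·(-21) + (-1)·(-17) = 101
17·t² − 202·t + 505 = 0  ⇒  m = 101² − 17·505 = 1616
m = 1616 > 0,  v_rel·d = 101 > 0  ⇒  inside

inside=yes margin=1616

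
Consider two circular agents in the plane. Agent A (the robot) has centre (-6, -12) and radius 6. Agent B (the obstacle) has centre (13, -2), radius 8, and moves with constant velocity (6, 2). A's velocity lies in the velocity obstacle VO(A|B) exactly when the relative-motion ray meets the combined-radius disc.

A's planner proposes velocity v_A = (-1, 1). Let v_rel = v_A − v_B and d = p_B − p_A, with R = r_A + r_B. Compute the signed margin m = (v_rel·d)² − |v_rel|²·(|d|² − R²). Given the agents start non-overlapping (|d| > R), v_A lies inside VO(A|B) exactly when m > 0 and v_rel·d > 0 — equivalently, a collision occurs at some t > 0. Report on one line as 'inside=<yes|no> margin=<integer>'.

d = (19, 10),  |d|² = 461;  R = 6+8 = 14,  c = 461−14² = 265
v_rel = (-7, -1),  |v_rel|² = 50;  v_rel·d = (-7)·(19) + (-1)·(10) = -143
50·t² + 286·t + 265 = 0  ⇒  m = (-143)² − 50·265 = 7199
m = 7199 > 0,  v_rel·d = -143 < 0  ⇒  outside

inside=no margin=7199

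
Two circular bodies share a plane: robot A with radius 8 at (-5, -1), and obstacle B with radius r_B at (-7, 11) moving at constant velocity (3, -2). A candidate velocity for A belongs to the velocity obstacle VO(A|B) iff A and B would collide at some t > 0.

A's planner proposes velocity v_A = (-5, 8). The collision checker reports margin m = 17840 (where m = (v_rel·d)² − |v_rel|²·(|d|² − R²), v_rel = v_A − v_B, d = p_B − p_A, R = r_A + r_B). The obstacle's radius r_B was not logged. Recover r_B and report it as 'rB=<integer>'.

m = 17840
d = (-2, 12);  v_rel = (-8, 10),  |v_rel|² = 164
v_rel×d = (-8)·(12) − (10)·(-2) = -76
since m = R²·164 − (-76)²:  R² = (5776 + 17840) / 164 = 144
R = √144 = 12  ⇒  r_B = 12 − 8 = 4

rB=4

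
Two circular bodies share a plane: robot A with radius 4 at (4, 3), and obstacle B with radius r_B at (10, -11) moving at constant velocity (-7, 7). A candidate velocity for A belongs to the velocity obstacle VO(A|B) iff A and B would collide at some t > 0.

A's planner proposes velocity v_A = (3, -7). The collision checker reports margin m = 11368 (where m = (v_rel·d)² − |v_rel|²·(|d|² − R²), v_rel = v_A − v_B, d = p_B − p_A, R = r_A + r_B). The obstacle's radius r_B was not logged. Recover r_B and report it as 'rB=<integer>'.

m = 11368
d = (6, -14);  v_rel = (10, -14),  |v_rel|² = 296
v_rel×d = (10)·(-14) − (-14)·(6) = -56
since m = R²·296 − (-56)²:  R² = (3136 + 11368) / 296 = 49
R = √49 = 7  ⇒  r_B = 7 − 4 = 3

rB=3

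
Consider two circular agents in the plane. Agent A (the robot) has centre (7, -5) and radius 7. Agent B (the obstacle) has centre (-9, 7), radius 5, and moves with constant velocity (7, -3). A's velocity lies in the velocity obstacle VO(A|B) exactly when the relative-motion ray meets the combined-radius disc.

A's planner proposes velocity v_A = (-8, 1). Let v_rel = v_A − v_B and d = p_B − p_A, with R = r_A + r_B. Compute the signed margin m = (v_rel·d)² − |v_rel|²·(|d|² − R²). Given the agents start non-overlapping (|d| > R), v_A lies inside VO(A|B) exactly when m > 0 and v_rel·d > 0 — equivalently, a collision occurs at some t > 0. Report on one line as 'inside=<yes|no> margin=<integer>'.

d = (-16, 12),  |d|² = 400;  R = 7+5 = 12,  c = 400−12² = 256
v_rel = (-15, 4),  |v_rel|² = 241;  v_rel·d = (-15)·(-16) + (4)·(12) = 288
241·t² − 576·t + 256 = 0  ⇒  m = 288² − 241·256 = 21248
m = 21248 > 0,  v_rel·d = 288 > 0  ⇒  inside

inside=yes margin=21248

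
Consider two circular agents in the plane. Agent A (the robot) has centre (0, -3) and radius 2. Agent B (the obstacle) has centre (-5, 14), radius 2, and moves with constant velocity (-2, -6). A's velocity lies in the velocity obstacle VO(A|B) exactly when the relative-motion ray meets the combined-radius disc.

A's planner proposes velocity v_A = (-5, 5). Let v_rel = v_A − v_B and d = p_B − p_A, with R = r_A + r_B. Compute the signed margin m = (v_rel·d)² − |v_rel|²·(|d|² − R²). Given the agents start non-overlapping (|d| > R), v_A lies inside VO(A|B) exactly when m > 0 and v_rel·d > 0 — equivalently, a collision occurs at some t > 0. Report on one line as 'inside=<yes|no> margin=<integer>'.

d = (-5, 17),  |d|² = 314;  R = 2+2 = 4,  c = 314−4² = 298
v_rel = (-3, 11),  |v_rel|² = 130;  v_rel·d = (-3)·(-5) + (11)·(17) = 202
130·t² − 404·t + 298 = 0  ⇒  m = 202² − 130·298 = 2064
m = 2064 > 0,  v_rel·d = 202 > 0  ⇒  inside

inside=yes margin=2064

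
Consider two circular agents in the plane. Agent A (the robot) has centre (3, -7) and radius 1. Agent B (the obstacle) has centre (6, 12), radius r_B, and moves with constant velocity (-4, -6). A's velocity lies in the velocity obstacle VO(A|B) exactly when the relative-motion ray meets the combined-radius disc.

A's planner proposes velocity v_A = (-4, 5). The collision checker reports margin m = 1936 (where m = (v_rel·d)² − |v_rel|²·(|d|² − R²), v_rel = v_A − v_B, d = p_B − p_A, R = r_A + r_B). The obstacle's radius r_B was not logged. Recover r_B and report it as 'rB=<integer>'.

m = 1936
d = (3, 19);  v_rel = (0, 11),  |v_rel|² = 121
v_rel×d = (0)·(19) − (11)·(3) = -33
since m = R²·121 − (-33)²:  R² = (1089 + 1936) / 121 = 25
R = √25 = 5  ⇒  r_B = 5 − 1 = 4

rB=4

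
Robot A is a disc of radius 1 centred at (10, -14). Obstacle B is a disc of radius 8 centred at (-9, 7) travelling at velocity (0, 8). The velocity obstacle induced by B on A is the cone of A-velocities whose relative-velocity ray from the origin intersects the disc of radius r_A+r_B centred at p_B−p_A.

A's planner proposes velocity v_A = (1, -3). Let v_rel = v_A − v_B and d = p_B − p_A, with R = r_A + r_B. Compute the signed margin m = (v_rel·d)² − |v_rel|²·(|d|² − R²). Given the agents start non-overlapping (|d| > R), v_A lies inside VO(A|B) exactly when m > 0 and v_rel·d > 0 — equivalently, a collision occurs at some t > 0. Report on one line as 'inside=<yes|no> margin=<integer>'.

d = (-19, 21),  |d|² = 802;  R = 1+8 = 9,  c = 802−9² = 721
v_rel = (1, -11),  |v_rel|² = 122;  v_rel·d = (1)·(-19) + (-11)·(21) = -250
122·t² + 500·t + 721 = 0  ⇒  m = (-250)² − 122·721 = -25462
m = -25462 < 0,  v_rel·d = -250 < 0  ⇒  outside

inside=no margin=-25462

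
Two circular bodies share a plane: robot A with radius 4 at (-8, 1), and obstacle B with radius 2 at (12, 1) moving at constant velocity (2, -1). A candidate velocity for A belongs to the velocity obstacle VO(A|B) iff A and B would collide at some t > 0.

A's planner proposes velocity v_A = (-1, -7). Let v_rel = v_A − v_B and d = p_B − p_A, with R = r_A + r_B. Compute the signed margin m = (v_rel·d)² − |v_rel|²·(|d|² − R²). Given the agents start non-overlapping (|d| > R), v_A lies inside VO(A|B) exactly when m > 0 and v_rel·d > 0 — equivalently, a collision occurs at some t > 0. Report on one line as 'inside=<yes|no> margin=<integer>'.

d = (20, 0),  |d|² = 400;  R = 4+2 = 6,  c = 400−6² = 364
v_rel = (-3, -6),  |v_rel|² = 45;  v_rel·d = (-3)·(20) + (-6)·(0) = -60
45·t² + 120·t + 364 = 0  ⇒  m = (-60)² − 45·364 = -12780
m = -12780 < 0,  v_rel·d = -60 < 0  ⇒  outside

inside=no margin=-12780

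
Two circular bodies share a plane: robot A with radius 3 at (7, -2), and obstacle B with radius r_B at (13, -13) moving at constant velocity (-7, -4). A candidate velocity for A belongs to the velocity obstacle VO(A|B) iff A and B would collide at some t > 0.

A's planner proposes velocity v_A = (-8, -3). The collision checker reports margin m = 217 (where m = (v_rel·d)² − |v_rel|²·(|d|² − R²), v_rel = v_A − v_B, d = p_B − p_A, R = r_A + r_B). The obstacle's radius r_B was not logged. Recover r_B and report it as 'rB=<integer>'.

m = 217
d = (6, -11);  v_rel = (-1, 1),  |v_rel|² = 2
v_rel×d = (-1)·(-11) − (1)·(6) = 5
since m = R²·2 − 5²:  R² = (25 + 217) / 2 = 121
R = √121 = 11  ⇒  r_B = 11 − 3 = 8

rB=8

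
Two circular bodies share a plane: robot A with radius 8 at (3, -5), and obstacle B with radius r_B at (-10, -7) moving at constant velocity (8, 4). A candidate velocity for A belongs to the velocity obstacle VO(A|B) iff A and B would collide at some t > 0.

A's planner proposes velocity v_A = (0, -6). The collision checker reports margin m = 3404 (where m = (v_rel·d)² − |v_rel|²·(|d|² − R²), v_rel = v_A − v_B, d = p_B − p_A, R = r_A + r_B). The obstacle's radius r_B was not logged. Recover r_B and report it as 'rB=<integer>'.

m = 3404
d = (-13, -2);  v_rel = (-8, -10),  |v_rel|² = 164
v_rel×d = (-8)·(-2) − (-10)·(-13) = -114
since m = R²·164 − (-114)²:  R² = (12996 + 3404) / 164 = 100
R = √100 = 10  ⇒  r_B = 10 − 8 = 2

rB=2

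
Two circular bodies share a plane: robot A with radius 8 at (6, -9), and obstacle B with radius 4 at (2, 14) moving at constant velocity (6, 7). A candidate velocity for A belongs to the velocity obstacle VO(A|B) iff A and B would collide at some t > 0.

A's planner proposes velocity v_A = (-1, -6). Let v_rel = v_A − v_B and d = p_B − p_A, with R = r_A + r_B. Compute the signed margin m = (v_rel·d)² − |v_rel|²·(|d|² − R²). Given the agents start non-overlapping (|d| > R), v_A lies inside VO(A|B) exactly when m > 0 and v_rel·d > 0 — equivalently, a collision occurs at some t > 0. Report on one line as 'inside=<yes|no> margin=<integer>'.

d = (-4, 23),  |d|² = 545;  R = 8+4 = 12,  c = 545−12² = 401
v_rel = (-7, -13),  |v_rel|² = 218;  v_rel·d = (-7)·(-4) + (-13)·(23) = -271
218·t² + 542·t + 401 = 0  ⇒  m = (-271)² − 218·401 = -13977
m = -13977 < 0,  v_rel·d = -271 < 0  ⇒  outside

inside=no margin=-13977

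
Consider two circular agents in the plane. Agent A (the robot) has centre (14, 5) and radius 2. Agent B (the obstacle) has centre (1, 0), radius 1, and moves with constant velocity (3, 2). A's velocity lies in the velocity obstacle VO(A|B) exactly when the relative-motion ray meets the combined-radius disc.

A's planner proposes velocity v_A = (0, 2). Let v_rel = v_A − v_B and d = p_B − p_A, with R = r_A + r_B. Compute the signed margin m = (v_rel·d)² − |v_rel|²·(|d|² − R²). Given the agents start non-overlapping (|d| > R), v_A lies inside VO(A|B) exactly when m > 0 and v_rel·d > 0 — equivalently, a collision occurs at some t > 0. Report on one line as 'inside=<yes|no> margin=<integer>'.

d = (-13, -5),  |d|² = 194;  R = 2+1 = 3,  c = 194−3² = 185
v_rel = (-3, 0),  |v_rel|² = 9;  v_rel·d = (-3)·(-13) + (0)·(-5) = 39
9·t² − 78·t + 185 = 0  ⇒  m = 39² − 9·185 = -144
m = -144 < 0,  v_rel·d = 39 > 0  ⇒  outside

inside=no margin=-144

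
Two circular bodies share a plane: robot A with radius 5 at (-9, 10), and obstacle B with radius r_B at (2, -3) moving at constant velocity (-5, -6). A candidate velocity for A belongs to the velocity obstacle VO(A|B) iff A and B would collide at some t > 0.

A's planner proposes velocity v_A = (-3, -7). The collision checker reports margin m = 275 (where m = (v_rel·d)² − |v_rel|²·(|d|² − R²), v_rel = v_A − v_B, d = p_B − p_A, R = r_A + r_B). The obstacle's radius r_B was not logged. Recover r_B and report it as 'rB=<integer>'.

m = 275
d = (11, -13);  v_rel = (2, -1),  |v_rel|² = 5
v_rel×d = (2)·(-13) − (-1)·(11) = -15
since m = R²·5 − (-15)²:  R² = (225 + 275) / 5 = 100
R = √100 = 10  ⇒  r_B = 10 − 5 = 5

rB=5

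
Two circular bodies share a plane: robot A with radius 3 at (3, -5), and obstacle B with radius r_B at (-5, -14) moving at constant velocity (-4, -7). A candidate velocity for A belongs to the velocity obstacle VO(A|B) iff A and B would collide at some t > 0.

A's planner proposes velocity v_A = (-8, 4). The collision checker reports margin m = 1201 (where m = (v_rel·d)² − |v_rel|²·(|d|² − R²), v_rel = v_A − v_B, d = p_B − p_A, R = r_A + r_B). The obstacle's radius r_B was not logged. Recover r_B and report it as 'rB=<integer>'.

m = 1201
d = (-8, -9);  v_rel = (-4, 11),  |v_rel|² = 137
v_rel×d = (-4)·(-9) − (11)·(-8) = 124
since m = R²·137 − 124²:  R² = (15376 + 1201) / 137 = 121
R = √121 = 11  ⇒  r_B = 11 − 3 = 8

rB=8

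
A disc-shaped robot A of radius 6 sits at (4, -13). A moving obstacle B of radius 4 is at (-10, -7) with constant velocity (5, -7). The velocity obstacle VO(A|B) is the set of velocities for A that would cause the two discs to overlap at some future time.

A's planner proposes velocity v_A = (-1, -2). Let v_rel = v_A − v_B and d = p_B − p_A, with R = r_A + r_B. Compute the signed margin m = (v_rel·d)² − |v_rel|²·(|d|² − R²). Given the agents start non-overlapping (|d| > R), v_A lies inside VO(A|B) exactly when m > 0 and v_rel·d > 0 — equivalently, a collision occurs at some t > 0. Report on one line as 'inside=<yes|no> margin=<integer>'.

d = (-14, 6),  |d|² = 232;  R = 6+4 = 10,  c = 232−10² = 132
v_rel = (-6, 5),  |v_rel|² = 61;  v_rel·d = (-6)·(-14) + (5)·(6) = 114
61·t² − 228·t + 132 = 0  ⇒  m = 114² − 61·132 = 4944
m = 4944 > 0,  v_rel·d = 114 > 0  ⇒  inside

inside=yes margin=4944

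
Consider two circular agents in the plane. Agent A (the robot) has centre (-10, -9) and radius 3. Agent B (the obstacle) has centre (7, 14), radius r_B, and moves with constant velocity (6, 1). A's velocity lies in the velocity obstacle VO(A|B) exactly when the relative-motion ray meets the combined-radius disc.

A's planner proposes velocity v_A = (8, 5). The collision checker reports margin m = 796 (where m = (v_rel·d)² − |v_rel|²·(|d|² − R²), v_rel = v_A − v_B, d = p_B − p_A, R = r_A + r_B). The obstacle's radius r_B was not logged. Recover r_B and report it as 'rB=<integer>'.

m = 796
d = (17, 23);  v_rel = (2, 4),  |v_rel|² = 20
v_rel×d = (2)·(23) − (4)·(17) = -22
since m = R²·20 − (-22)²:  R² = (484 + 796) / 20 = 64
R = √64 = 8  ⇒  r_B = 8 − 3 = 5

rB=5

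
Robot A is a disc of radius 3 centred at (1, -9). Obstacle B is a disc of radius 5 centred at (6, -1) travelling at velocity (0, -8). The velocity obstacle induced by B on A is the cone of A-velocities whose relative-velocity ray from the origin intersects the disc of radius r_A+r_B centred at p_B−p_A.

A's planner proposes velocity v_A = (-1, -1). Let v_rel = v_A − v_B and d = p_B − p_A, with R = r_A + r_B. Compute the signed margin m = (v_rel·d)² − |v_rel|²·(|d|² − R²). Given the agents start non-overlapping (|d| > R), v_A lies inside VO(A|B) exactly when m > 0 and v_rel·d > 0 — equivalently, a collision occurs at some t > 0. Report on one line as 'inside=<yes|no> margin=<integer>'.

d = (5, 8),  |d|² = 89;  R = 3+5 = 8,  c = 89−8² = 25
v_rel = (-1, 7),  |v_rel|² = 50;  v_rel·d = (-1)·(5) + (7)·(8) = 51
50·t² − 102·t + 25 = 0  ⇒  m = 51² − 50·25 = 1351
m = 1351 > 0,  v_rel·d = 51 > 0  ⇒  inside

inside=yes margin=1351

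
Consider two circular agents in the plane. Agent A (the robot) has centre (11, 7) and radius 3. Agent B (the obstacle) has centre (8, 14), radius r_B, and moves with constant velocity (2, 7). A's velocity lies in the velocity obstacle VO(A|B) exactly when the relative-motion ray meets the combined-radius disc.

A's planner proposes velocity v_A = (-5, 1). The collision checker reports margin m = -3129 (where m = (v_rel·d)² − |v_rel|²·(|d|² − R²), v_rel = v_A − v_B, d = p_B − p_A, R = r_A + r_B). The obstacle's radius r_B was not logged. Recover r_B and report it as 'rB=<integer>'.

m = -3129
d = (-3, 7);  v_rel = (-7, -6),  |v_rel|² = 85
v_rel×d = (-7)·(7) − (-6)·(-3) = -67
since m = R²·85 − (-67)²:  R² = (4489 + -3129) / 85 = 16
R = √16 = 4  ⇒  r_B = 4 − 3 = 1

rB=1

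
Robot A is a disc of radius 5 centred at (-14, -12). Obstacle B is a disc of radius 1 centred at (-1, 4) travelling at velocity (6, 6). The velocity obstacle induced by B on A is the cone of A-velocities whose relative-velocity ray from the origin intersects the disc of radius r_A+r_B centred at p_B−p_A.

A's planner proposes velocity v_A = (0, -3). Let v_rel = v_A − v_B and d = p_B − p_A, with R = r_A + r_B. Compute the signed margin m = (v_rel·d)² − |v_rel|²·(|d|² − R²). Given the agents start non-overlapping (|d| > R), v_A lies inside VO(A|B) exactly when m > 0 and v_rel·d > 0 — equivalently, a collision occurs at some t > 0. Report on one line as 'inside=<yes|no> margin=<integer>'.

d = (13, 16),  |d|² = 425;  R = 5+1 = 6,  c = 425−6² = 389
v_rel = (-6, -9),  |v_rel|² = 117;  v_rel·d = (-6)·(13) + (-9)·(16) = -222
117·t² + 444·t + 389 = 0  ⇒  m = (-222)² − 117·389 = 3771
m = 3771 > 0,  v_rel·d = -222 < 0  ⇒  outside

inside=no margin=3771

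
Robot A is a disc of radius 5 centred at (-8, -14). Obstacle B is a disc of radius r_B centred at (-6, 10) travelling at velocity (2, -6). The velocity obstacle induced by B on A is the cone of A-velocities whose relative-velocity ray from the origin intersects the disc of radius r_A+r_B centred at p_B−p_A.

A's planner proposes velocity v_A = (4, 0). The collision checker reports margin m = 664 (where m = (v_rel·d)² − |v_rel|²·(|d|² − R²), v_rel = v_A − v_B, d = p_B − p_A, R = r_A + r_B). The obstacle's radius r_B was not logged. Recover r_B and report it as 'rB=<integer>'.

m = 664
d = (2, 24);  v_rel = (2, 6),  |v_rel|² = 40
v_rel×d = (2)·(24) − (6)·(2) = 36
since m = R²·40 − 36²:  R² = (1296 + 664) / 40 = 49
R = √49 = 7  ⇒  r_B = 7 − 5 = 2

rB=2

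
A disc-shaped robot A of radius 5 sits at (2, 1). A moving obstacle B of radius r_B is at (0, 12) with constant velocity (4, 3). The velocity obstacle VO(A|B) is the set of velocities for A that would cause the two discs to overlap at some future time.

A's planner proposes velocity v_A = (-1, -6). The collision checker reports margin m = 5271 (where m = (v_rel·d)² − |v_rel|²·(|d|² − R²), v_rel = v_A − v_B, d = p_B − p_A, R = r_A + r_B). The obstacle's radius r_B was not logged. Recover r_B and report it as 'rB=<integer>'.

m = 5271
d = (-2, 11);  v_rel = (-5, -9),  |v_rel|² = 106
v_rel×d = (-5)·(11) − (-9)·(-2) = -73
since m = R²·106 − (-73)²:  R² = (5329 + 5271) / 106 = 100
R = √100 = 10  ⇒  r_B = 10 − 5 = 5

rB=5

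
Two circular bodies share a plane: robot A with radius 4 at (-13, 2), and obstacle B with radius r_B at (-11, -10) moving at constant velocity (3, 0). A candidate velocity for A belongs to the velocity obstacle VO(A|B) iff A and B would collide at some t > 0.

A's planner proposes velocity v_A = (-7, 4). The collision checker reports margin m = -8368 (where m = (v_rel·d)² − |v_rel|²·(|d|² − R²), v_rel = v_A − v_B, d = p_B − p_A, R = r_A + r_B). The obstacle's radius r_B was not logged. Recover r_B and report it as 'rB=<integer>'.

m = -8368
d = (2, -12);  v_rel = (-10, 4),  |v_rel|² = 116
v_rel×d = (-10)·(-12) − (4)·(2) = 112
since m = R²·116 − 112²:  R² = (12544 + -8368) / 116 = 36
R = √36 = 6  ⇒  r_B = 6 − 4 = 2

rB=2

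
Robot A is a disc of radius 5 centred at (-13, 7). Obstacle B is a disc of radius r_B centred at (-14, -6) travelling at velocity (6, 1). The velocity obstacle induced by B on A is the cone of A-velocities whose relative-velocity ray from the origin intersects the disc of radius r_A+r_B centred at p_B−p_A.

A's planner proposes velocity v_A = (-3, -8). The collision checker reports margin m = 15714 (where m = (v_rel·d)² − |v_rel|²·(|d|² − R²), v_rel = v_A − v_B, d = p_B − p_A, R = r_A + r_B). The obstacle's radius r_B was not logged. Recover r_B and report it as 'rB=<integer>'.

m = 15714
d = (-1, -13);  v_rel = (-9, -9),  |v_rel|² = 162
v_rel×d = (-9)·(-13) − (-9)·(-1) = 108
since m = R²·162 − 108²:  R² = (11664 + 15714) / 162 = 169
R = √169 = 13  ⇒  r_B = 13 − 5 = 8

rB=8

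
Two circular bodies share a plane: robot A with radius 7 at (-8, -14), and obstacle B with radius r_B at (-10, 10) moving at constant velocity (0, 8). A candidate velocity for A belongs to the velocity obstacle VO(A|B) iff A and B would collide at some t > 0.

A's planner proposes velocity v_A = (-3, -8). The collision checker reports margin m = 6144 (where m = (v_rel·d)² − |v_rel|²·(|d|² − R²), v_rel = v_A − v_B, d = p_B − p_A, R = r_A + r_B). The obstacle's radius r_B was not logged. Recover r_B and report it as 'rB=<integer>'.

m = 6144
d = (-2, 24);  v_rel = (-3, -16),  |v_rel|² = 265
v_rel×d = (-3)·(24) − (-16)·(-2) = -104
since m = R²·265 − (-104)²:  R² = (10816 + 6144) / 265 = 64
R = √64 = 8  ⇒  r_B = 8 − 7 = 1

rB=1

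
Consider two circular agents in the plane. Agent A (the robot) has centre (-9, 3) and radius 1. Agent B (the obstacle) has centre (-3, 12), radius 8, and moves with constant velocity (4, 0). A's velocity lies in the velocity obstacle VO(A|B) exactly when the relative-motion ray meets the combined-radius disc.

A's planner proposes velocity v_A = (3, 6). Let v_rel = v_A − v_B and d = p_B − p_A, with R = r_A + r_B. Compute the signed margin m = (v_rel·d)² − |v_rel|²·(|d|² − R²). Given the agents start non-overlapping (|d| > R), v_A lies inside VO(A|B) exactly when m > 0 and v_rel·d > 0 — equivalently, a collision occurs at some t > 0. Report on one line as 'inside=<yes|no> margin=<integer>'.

d = (6, 9),  |d|² = 117;  R = 1+8 = 9,  c = 117−9² = 36
v_rel = (-1, 6),  |v_rel|² = 37;  v_rel·d = (-1)·(6) + (6)·(9) = 48
37·t² − 96·t + 36 = 0  ⇒  m = 48² − 37·36 = 972
m = 972 > 0,  v_rel·d = 48 > 0  ⇒  inside

inside=yes margin=972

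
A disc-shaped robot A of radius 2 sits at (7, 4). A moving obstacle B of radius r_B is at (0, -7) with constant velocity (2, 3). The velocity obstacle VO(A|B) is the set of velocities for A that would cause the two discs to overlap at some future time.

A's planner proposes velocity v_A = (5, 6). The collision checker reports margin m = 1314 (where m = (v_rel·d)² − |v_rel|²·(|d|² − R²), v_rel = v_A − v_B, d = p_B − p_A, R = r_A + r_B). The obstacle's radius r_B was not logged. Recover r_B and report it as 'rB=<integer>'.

m = 1314
d = (-7, -11);  v_rel = (3, 3),  |v_rel|² = 18
v_rel×d = (3)·(-11) − (3)·(-7) = -12
since m = R²·18 − (-12)²:  R² = (144 + 1314) / 18 = 81
R = √81 = 9  ⇒  r_B = 9 − 2 = 7

rB=7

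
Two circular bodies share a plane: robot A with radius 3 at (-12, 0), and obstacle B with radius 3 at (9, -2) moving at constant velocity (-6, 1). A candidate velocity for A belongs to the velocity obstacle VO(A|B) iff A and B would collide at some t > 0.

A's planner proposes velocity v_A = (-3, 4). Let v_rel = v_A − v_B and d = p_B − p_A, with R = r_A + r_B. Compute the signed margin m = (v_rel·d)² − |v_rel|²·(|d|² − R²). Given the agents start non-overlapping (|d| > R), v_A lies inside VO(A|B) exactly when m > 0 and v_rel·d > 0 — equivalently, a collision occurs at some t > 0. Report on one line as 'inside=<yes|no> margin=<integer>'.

d = (21, -2),  |d|² = 445;  R = 3+3 = 6,  c = 445−6² = 409
v_rel = (3, 3),  |v_rel|² = 18;  v_rel·d = (3)·(21) + (3)·(-2) = 57
18·t² − 114·t + 409 = 0  ⇒  m = 57² − 18·409 = -4113
m = -4113 < 0,  v_rel·d = 57 > 0  ⇒  outside

inside=no margin=-4113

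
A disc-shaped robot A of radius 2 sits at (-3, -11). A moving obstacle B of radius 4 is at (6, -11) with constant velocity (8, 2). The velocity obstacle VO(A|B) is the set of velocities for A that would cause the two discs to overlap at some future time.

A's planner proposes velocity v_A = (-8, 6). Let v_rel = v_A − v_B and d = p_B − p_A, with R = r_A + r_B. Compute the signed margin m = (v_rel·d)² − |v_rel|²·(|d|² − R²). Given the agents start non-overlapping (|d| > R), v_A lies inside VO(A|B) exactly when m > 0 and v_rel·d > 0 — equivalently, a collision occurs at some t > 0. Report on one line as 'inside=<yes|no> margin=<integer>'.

d = (9, 0),  |d|² = 81;  R = 2+4 = 6,  c = 81−6² = 45
v_rel = (-16, 4),  |v_rel|² = 272;  v_rel·d = (-16)·(9) + (4)·(0) = -144
272·t² + 288·t + 45 = 0  ⇒  m = (-144)² − 272·45 = 8496
m = 8496 > 0,  v_rel·d = -144 < 0  ⇒  outside

inside=no margin=8496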